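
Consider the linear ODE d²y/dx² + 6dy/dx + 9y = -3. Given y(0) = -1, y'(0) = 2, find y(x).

Characteristic equation r² + 6r + 9 = 0 has discriminant (6)² - 4·(9) = 0, so r = -3 is a repeated root.
Hence y_h = (C1 + C2*x)*exp(-3*x).
For the particular solution try y_p = A0. Substituting and matching coefficients of each power of x gives A0 = -1/3, so y_p = -1/3.
General solution: y = -1/3 + C1*exp(-3*x) + C2*x*exp(-3*x).
Apply the initial conditions: y(0) = -1/3 + C1 = -1 and y'(0) = C2 - 3*C1 = 2. Solving gives C1 = -2/3, C2 = 0.

y = -1/3 - 2*exp(-3*x)/3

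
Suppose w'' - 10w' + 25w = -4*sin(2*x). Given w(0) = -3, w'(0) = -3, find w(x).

Characteristic equation r² - 10r + 25 = 0 has discriminant (-10)² - 4·(25) = 0, so r = 5 is a repeated root.
Hence w_h = (C1 + C2*x)*exp(5*x).
Try w_p = A*cos(2*x) + B*sin(2*x). Substituting and equating the coefficients of cos(2x) and sin(2x) gives A = -80/841, B = -84/841, so w_p = -84*sin(2*x)/841 - 80*cos(2*x)/841.
General solution: w = -84*sin(2*x)/841 - 80*cos(2*x)/841 + C1*exp(5*x) + C2*x*exp(5*x).
Apply the initial conditions: w(0) = -80/841 + C1 = -3 and w'(0) = -168/841 + C2 + 5*C1 = -3. Solving gives C1 = -2443/841, C2 = 340/29.

w = -2443*exp(5*x)/841 - 84*sin(2*x)/841 - 80*cos(2*x)/841 + 340*x*exp(5*x)/29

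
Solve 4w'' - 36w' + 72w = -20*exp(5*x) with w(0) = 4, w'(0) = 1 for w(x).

w = -16*exp(6*x)/3 + 5*exp(5*x)/2 + 41*exp(3*x)/6

Divide through by 4: w'' - 9w' + 18w = -5*exp(5*x).
Characteristic equation r² - 9r + 18 = 0 factors as (r - 3)(r - 6) = 0, so r = 3, 6.
Hence w_h = C1*exp(3*x) + C2*exp(6*x).
Try w_p = A*exp(5*x). Substituting into the equation and dividing by exp(5*x) gives A = 5/2, so w_p = 5*exp(5*x)/2.
General solution: w = 5*exp(5*x)/2 + C1*exp(3*x) + C2*exp(6*x).
Apply the initial conditions: w(0) = 5/2 + C1 + C2 = 4 and w'(0) = 25/2 + 3*C1 + 6*C2 = 1. Solving gives C1 = 41/6, C2 = -16/3.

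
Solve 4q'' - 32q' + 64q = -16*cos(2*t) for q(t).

q = -3*cos(2*t)/25 + 4*sin(2*t)/25 + C1*exp(4*t) + C2*t*exp(4*t)

Divide through by 4: q'' - 8q' + 16q = -4*cos(2*t).
Characteristic equation r² - 8r + 16 = 0 has discriminant (-8)² - 4·(16) = 0, so r = 4 is a repeated root.
Hence q_h = (C1 + C2*t)*exp(4*t).
Try q_p = A*cos(2*t) + B*sin(2*t). Substituting and equating the coefficients of cos(2t) and sin(2t) gives A = -3/25, B = 4/25, so q_p = -3*cos(2*t)/25 + 4*sin(2*t)/25.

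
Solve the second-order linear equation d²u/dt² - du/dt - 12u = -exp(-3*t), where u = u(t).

u = C1*exp(-3*t) + C2*exp(4*t) + t*exp(-3*t)/7

Characteristic equation r² - r - 12 = 0 factors as (r + 3)(r - 4) = 0, so r = -3, 4.
Hence u_h = C1*exp(-3*t) + C2*exp(4*t).
Since exp(-3*t) solves the homogeneous equation (r = -3 is a root of multiplicity 1), multiply the trial by t. Try u_p = A*t*exp(-3*t). Substituting into the equation and dividing by exp(-3*t) gives A = 1/7, so u_p = t*exp(-3*t)/7.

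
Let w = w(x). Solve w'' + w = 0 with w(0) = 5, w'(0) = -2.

Characteristic equation r² + 1 = 0 has discriminant (0)² - 4·(1) = -4 < 0, so r = ± i.
Hence w_h = C1*cos(x) + C2*sin(x).
Apply the initial conditions: w(0) = C1 = 5 and w'(0) = C2 = -2. Solving gives C1 = 5, C2 = -2.

w = -2*sin(x) + 5*cos(x)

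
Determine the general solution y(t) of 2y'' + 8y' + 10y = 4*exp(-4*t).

Divide through by 2: y'' + 4y' + 5y = 2*exp(-4*t).
Characteristic equation r² + 4r + 5 = 0 has discriminant (4)² - 4·(5) = -4 < 0, so r = -2 ± i.
Hence y_h = C1*cos(t)*exp(-2*t) + C2*exp(-2*t)*sin(t).
Try y_p = A*exp(-4*t). Substituting into the equation and dividing by exp(-4*t) gives A = 2/5, so y_p = 2*exp(-4*t)/5.

y = 2*exp(-4*t)/5 + C1*cos(t)*exp(-2*t) + C2*exp(-2*t)*sin(t)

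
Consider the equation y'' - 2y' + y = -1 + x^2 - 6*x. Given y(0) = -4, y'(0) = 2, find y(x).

Characteristic equation r² - 2r + 1 = 0 has discriminant (-2)² - 4·(1) = 0, so r = 1 is a repeated root.
Hence y_h = (C1 + C2*x)*exp(x).
For the particular solution try y_p = A0 + A1*x + A2*x^2. Substituting and matching coefficients of each power of x gives A0 = -7, A1 = -2, A2 = 1, so y_p = -7 + x^2 - 2*x.
General solution: y = -7 + x^2 - 2*x + C1*exp(x) + C2*x*exp(x).
Apply the initial conditions: y(0) = -7 + C1 = -4 and y'(0) = -2 + C1 + C2 = 2. Solving gives C1 = 3, C2 = 1.

y = -7 + x**2 - 2*x + 3*exp(x) + x*exp(x)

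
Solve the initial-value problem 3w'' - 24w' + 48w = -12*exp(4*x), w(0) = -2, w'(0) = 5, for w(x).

Divide through by 3: w'' - 8w' + 16w = -4*exp(4*x).
Characteristic equation r² - 8r + 16 = 0 has discriminant (-8)² - 4·(16) = 0, so r = 4 is a repeated root.
Hence w_h = (C1 + C2*x)*exp(4*x).
Since exp(4*x) solves the homogeneous equation (r = 4 is a root of multiplicity 2), multiply the trial by x^2. Try w_p = A*x^2*exp(4*x). Substituting into the equation and dividing by exp(4*x) gives A = -2, so w_p = -2*x^2*exp(4*x).
General solution: w = C1*exp(4*x) - 2*x^2*exp(4*x) + C2*x*exp(4*x).
Apply the initial conditions: w(0) = C1 = -2 and w'(0) = C2 + 4*C1 = 5. Solving gives C1 = -2, C2 = 13.

w = -2*exp(4*x) - 2*x**2*exp(4*x) + 13*x*exp(4*x)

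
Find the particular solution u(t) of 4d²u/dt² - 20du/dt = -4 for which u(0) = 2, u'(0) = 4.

Divide through by 4: u'' - 5u' = -1.
Characteristic equation r² - 5r = 0 factors as (r - 5)r = 0, so r = 5, 0.
Hence u_h = C1*exp(5*t) + C2.
Since 0 is a characteristic root (multiplicity 1), multiply the polynomial trial by t: try u_p = A0*t. Substituting and matching coefficients of each power of t gives A0 = 1/5, so u_p = t/5.
General solution: u = C2 + t/5 + C1*exp(5*t).
Apply the initial conditions: u(0) = C1 + C2 = 2 and u'(0) = 1/5 + 5*C1 = 4. Solving gives C1 = 19/25, C2 = 31/25.

u = 31/25 + t/5 + 19*exp(5*t)/25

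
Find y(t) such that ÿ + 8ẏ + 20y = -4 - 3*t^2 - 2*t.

Characteristic equation r² + 8r + 20 = 0 has discriminant (8)² - 4·(20) = -16 < 0, so r = -4 ± 2i.
Hence y_h = C1*cos(2*t)*exp(-4*t) + C2*exp(-4*t)*sin(2*t).
For the particular solution try y_p = A0 + A1*t + A2*t^2. Substituting and matching coefficients of each power of t gives A0 = -193/1000, A1 = 1/50, A2 = -3/20, so y_p = -193/1000 - 3*t^2/20 + t/50.

y = -193/1000 - 3*t**2/20 + t/50 + C1*cos(2*t)*exp(-4*t) + C2*exp(-4*t)*sin(2*t)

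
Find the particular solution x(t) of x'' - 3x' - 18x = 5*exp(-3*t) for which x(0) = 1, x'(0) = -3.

x = 5*exp(6*t)/81 + 76*exp(-3*t)/81 - 5*t*exp(-3*t)/9

Characteristic equation r² - 3r - 18 = 0 factors as (r + 3)(r - 6) = 0, so r = -3, 6.
Hence x_h = C1*exp(-3*t) + C2*exp(6*t).
Since exp(-3*t) solves the homogeneous equation (r = -3 is a root of multiplicity 1), multiply the trial by t. Try x_p = A*t*exp(-3*t). Substituting into the equation and dividing by exp(-3*t) gives A = -5/9, so x_p = -5*t*exp(-3*t)/9.
General solution: x = C1*exp(-3*t) + C2*exp(6*t) - 5*t*exp(-3*t)/9.
Apply the initial conditions: x(0) = C1 + C2 = 1 and x'(0) = -5/9 - 3*C1 + 6*C2 = -3. Solving gives C1 = 76/81, C2 = 5/81.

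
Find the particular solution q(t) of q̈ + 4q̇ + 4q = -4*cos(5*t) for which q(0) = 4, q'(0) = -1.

q = -80*sin(5*t)/841 + 84*cos(5*t)/841 + 3280*exp(-2*t)/841 + 211*t*exp(-2*t)/29

Characteristic equation r² + 4r + 4 = 0 has discriminant (4)² - 4·(4) = 0, so r = -2 is a repeated root.
Hence q_h = (C1 + C2*t)*exp(-2*t).
Try q_p = A*cos(5*t) + B*sin(5*t). Substituting and equating the coefficients of cos(5t) and sin(5t) gives A = 84/841, B = -80/841, so q_p = -80*sin(5*t)/841 + 84*cos(5*t)/841.
General solution: q = -80*sin(5*t)/841 + 84*cos(5*t)/841 + C1*exp(-2*t) + C2*t*exp(-2*t).
Apply the initial conditions: q(0) = 84/841 + C1 = 4 and q'(0) = -400/841 + C2 - 2*C1 = -1. Solving gives C1 = 3280/841, C2 = 211/29.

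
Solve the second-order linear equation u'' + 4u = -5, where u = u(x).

u = -5/4 + C1*cos(2*x) + C2*sin(2*x)

Characteristic equation r² + 4 = 0 has discriminant (0)² - 4·(4) = -16 < 0, so r = ± 2i.
Hence u_h = C1*cos(2*x) + C2*sin(2*x).
For the particular solution try u_p = A0. Substituting and matching coefficients of each power of x gives A0 = -5/4, so u_p = -5/4.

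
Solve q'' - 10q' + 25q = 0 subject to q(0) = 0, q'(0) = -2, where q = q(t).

q = -2*t*exp(5*t)

Characteristic equation r² - 10r + 25 = 0 has discriminant (-10)² - 4·(25) = 0, so r = 5 is a repeated root.
Hence q_h = (C1 + C2*t)*exp(5*t).
Apply the initial conditions: q(0) = C1 = 0 and q'(0) = C2 + 5*C1 = -2. Solving gives C1 = 0, C2 = -2.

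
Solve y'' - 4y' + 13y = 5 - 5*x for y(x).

y = 45/169 - 5*x/13 + C1*cos(3*x)*exp(2*x) + C2*exp(2*x)*sin(3*x)

Characteristic equation r² - 4r + 13 = 0 has discriminant (-4)² - 4·(13) = -36 < 0, so r = 2 ± 3i.
Hence y_h = C1*cos(3*x)*exp(2*x) + C2*exp(2*x)*sin(3*x).
For the particular solution try y_p = A0 + A1*x. Substituting and matching coefficients of each power of x gives A0 = 45/169, A1 = -5/13, so y_p = 45/169 - 5*x/13.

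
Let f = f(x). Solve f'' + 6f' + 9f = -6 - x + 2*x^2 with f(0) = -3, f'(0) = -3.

f = -4/9 - 23*exp(-3*x)/9 - 11*x/27 + 2*x**2/9 - 277*x*exp(-3*x)/27

Characteristic equation r² + 6r + 9 = 0 has discriminant (6)² - 4·(9) = 0, so r = -3 is a repeated root.
Hence f_h = (C1 + C2*x)*exp(-3*x).
For the particular solution try f_p = A0 + A1*x + A2*x^2. Substituting and matching coefficients of each power of x gives A0 = -4/9, A1 = -11/27, A2 = 2/9, so f_p = -4/9 - 11*x/27 + 2*x^2/9.
General solution: f = -4/9 - 11*x/27 + 2*x^2/9 + C1*exp(-3*x) + C2*x*exp(-3*x).
Apply the initial conditions: f(0) = -4/9 + C1 = -3 and f'(0) = -11/27 + C2 - 3*C1 = -3. Solving gives C1 = -23/9, C2 = -277/27.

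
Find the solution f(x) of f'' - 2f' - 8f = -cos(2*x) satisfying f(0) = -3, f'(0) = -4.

f = -17*exp(4*x)/10 - 11*exp(-2*x)/8 + sin(2*x)/40 + 3*cos(2*x)/40

Characteristic equation r² - 2r - 8 = 0 factors as (r - 4)(r + 2) = 0, so r = 4, -2.
Hence f_h = C1*exp(4*x) + C2*exp(-2*x).
Try f_p = A*cos(2*x) + B*sin(2*x). Substituting and equating the coefficients of cos(2x) and sin(2x) gives A = 3/40, B = 1/40, so f_p = sin(2*x)/40 + 3*cos(2*x)/40.
General solution: f = sin(2*x)/40 + 3*cos(2*x)/40 + C1*exp(4*x) + C2*exp(-2*x).
Apply the initial conditions: f(0) = 3/40 + C1 + C2 = -3 and f'(0) = 1/20 - 2*C2 + 4*C1 = -4. Solving gives C1 = -17/10, C2 = -11/8.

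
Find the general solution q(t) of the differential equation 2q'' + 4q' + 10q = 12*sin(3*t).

q = -9*cos(3*t)/13 - 6*sin(3*t)/13 + C1*cos(2*t)*exp(-t) + C2*exp(-t)*sin(2*t)

Divide through by 2: q'' + 2q' + 5q = 6*sin(3*t).
Characteristic equation r² + 2r + 5 = 0 has discriminant (2)² - 4·(5) = -16 < 0, so r = -1 ± 2i.
Hence q_h = C1*cos(2*t)*exp(-t) + C2*exp(-t)*sin(2*t).
Try q_p = A*cos(3*t) + B*sin(3*t). Substituting and equating the coefficients of cos(3t) and sin(3t) gives A = -9/13, B = -6/13, so q_p = -9*cos(3*t)/13 - 6*sin(3*t)/13.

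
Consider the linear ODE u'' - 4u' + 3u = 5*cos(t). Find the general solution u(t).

Characteristic equation r² - 4r + 3 = 0 factors as (r - 1)(r - 3) = 0, so r = 1, 3.
Hence u_h = C1*exp(t) + C2*exp(3*t).
Try u_p = A*cos(t) + B*sin(t). Substituting and equating the coefficients of cos(t) and sin(t) gives A = 1/2, B = -1, so u_p = cos(t)/2 - sin(t).

u = cos(t)/2 - sin(t) + C1*exp(t) + C2*exp(3*t)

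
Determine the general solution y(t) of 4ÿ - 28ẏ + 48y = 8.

Divide through by 4: y'' - 7y' + 12y = 2.
Characteristic equation r² - 7r + 12 = 0 factors as (r - 3)(r - 4) = 0, so r = 3, 4.
Hence y_h = C1*exp(3*t) + C2*exp(4*t).
For the particular solution try y_p = A0. Substituting and matching coefficients of each power of t gives A0 = 1/6, so y_p = 1/6.

y = 1/6 + C1*exp(3*t) + C2*exp(4*t)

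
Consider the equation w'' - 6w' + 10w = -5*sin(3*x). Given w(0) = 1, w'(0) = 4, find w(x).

Characteristic equation r² - 6r + 10 = 0 has discriminant (-6)² - 4·(10) = -4 < 0, so r = 3 ± i.
Hence w_h = C1*cos(x)*exp(3*x) + C2*exp(3*x)*sin(x).
Try w_p = A*cos(3*x) + B*sin(3*x). Substituting and equating the coefficients of cos(3x) and sin(3x) gives A = -18/65, B = -1/65, so w_p = -18*cos(3*x)/65 - sin(3*x)/65.
General solution: w = -18*cos(3*x)/65 - sin(3*x)/65 + C1*cos(x)*exp(3*x) + C2*exp(3*x)*sin(x).
Apply the initial conditions: w(0) = -18/65 + C1 = 1 and w'(0) = -3/65 + C2 + 3*C1 = 4. Solving gives C1 = 83/65, C2 = 14/65.

w = -18*cos(3*x)/65 - sin(3*x)/65 + 14*exp(3*x)*sin(x)/65 + 83*cos(x)*exp(3*x)/65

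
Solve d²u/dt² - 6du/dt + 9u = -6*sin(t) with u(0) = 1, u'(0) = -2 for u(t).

Characteristic equation r² - 6r + 9 = 0 has discriminant (-6)² - 4·(9) = 0, so r = 3 is a repeated root.
Hence u_h = (C1 + C2*t)*exp(3*t).
Try u_p = A*cos(t) + B*sin(t). Substituting and equating the coefficients of cos(t) and sin(t) gives A = -9/25, B = -12/25, so u_p = -12*sin(t)/25 - 9*cos(t)/25.
General solution: u = -12*sin(t)/25 - 9*cos(t)/25 + C1*exp(3*t) + C2*t*exp(3*t).
Apply the initial conditions: u(0) = -9/25 + C1 = 1 and u'(0) = -12/25 + C2 + 3*C1 = -2. Solving gives C1 = 34/25, C2 = -28/5.

u = -12*sin(t)/25 - 9*cos(t)/25 + 34*exp(3*t)/25 - 28*t*exp(3*t)/5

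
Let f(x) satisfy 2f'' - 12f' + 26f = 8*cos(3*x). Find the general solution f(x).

Divide through by 2: f'' - 6f' + 13f = 4*cos(3*x).
Characteristic equation r² - 6r + 13 = 0 has discriminant (-6)² - 4·(13) = -16 < 0, so r = 3 ± 2i.
Hence f_h = C1*cos(2*x)*exp(3*x) + C2*exp(3*x)*sin(2*x).
Try f_p = A*cos(3*x) + B*sin(3*x). Substituting and equating the coefficients of cos(3x) and sin(3x) gives A = 4/85, B = -18/85, so f_p = -18*sin(3*x)/85 + 4*cos(3*x)/85.

f = -18*sin(3*x)/85 + 4*cos(3*x)/85 + C1*cos(2*x)*exp(3*x) + C2*exp(3*x)*sin(2*x)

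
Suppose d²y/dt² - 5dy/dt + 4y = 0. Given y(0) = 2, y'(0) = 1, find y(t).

Characteristic equation r² - 5r + 4 = 0 factors as (r - 1)(r - 4) = 0, so r = 1, 4.
Hence y_h = C1*exp(t) + C2*exp(4*t).
Apply the initial conditions: y(0) = C1 + C2 = 2 and y'(0) = C1 + 4*C2 = 1. Solving gives C1 = 7/3, C2 = -1/3.

y = -exp(4*t)/3 + 7*exp(t)/3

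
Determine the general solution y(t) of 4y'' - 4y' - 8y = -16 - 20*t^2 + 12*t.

y = 13/2 - 4*t + 5*t**2/2 + C1*exp(-t) + C2*exp(2*t)

Divide through by 4: y'' - y' - 2y = -4 - 5*t^2 + 3*t.
Characteristic equation r² - r - 2 = 0 factors as (r + 1)(r - 2) = 0, so r = -1, 2.
Hence y_h = C1*exp(-t) + C2*exp(2*t).
For the particular solution try y_p = A0 + A1*t + A2*t^2. Substituting and matching coefficients of each power of t gives A0 = 13/2, A1 = -4, A2 = 5/2, so y_p = 13/2 - 4*t + 5*t^2/2.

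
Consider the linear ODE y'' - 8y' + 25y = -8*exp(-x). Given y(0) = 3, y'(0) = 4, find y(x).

Characteristic equation r² - 8r + 25 = 0 has discriminant (-8)² - 4·(25) = -36 < 0, so r = 4 ± 3i.
Hence y_h = C1*cos(3*x)*exp(4*x) + C2*exp(4*x)*sin(3*x).
Try y_p = A*exp(-x). Substituting into the equation and dividing by exp(-x) gives A = -4/17, so y_p = -4*exp(-x)/17.
General solution: y = -4*exp(-x)/17 + C1*cos(3*x)*exp(4*x) + C2*exp(4*x)*sin(3*x).
Apply the initial conditions: y(0) = -4/17 + C1 = 3 and y'(0) = 4/17 + 3*C2 + 4*C1 = 4. Solving gives C1 = 55/17, C2 = -52/17.

y = -4*exp(-x)/17 - 52*exp(4*x)*sin(3*x)/17 + 55*cos(3*x)*exp(4*x)/17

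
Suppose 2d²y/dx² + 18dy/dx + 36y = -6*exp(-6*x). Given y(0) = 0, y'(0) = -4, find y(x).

y = -5*exp(-3*x)/3 + 5*exp(-6*x)/3 + x*exp(-6*x)

Divide through by 2: y'' + 9y' + 18y = -3*exp(-6*x).
Characteristic equation r² + 9r + 18 = 0 factors as (r + 3)(r + 6) = 0, so r = -3, -6.
Hence y_h = C1*exp(-3*x) + C2*exp(-6*x).
Since exp(-6*x) solves the homogeneous equation (r = -6 is a root of multiplicity 1), multiply the trial by x. Try y_p = A*x*exp(-6*x). Substituting into the equation and dividing by exp(-6*x) gives A = 1, so y_p = x*exp(-6*x).
General solution: y = C1*exp(-3*x) + C2*exp(-6*x) + x*exp(-6*x).
Apply the initial conditions: y(0) = C1 + C2 = 0 and y'(0) = 1 - 6*C2 - 3*C1 = -4. Solving gives C1 = -5/3, C2 = 5/3.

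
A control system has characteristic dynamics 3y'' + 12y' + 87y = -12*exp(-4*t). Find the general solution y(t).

Divide through by 3: y'' + 4y' + 29y = -4*exp(-4*t).
Characteristic equation r² + 4r + 29 = 0 has discriminant (4)² - 4·(29) = -100 < 0, so r = -2 ± 5i.
Hence y_h = C1*cos(5*t)*exp(-2*t) + C2*exp(-2*t)*sin(5*t).
Try y_p = A*exp(-4*t). Substituting into the equation and dividing by exp(-4*t) gives A = -4/29, so y_p = -4*exp(-4*t)/29.

y = -4*exp(-4*t)/29 + C1*cos(5*t)*exp(-2*t) + C2*exp(-2*t)*sin(5*t)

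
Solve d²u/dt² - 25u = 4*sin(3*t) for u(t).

u = -2*sin(3*t)/17 + C1*exp(-5*t) + C2*exp(5*t)

Characteristic equation r² - 25 = 0 factors as (r + 5)(r - 5) = 0, so r = -5, 5.
Hence u_h = C1*exp(-5*t) + C2*exp(5*t).
Try u_p = A*cos(3*t) + B*sin(3*t). Substituting and equating the coefficients of cos(3t) and sin(3t) gives A = 0, B = -2/17, so u_p = -2*sin(3*t)/17.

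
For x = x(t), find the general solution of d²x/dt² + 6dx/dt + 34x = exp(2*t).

x = exp(2*t)/50 + C1*cos(5*t)*exp(-3*t) + C2*exp(-3*t)*sin(5*t)

Characteristic equation r² + 6r + 34 = 0 has discriminant (6)² - 4·(34) = -100 < 0, so r = -3 ± 5i.
Hence x_h = C1*cos(5*t)*exp(-3*t) + C2*exp(-3*t)*sin(5*t).
Try x_p = A*exp(2*t). Substituting into the equation and dividing by exp(2*t) gives A = 1/50, so x_p = exp(2*t)/50.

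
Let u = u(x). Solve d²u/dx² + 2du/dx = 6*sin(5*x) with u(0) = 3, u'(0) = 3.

Characteristic equation r² + 2r = 0 factors as (r + 2)r = 0, so r = -2, 0.
Hence u_h = C1*exp(-2*x) + C2.
Try u_p = A*cos(5*x) + B*sin(5*x). Substituting and equating the coefficients of cos(5x) and sin(5x) gives A = -12/145, B = -6/29, so u_p = -12*cos(5*x)/145 - 6*sin(5*x)/29.
General solution: u = C2 - 12*cos(5*x)/145 - 6*sin(5*x)/29 + C1*exp(-2*x).
Apply the initial conditions: u(0) = -12/145 + C1 + C2 = 3 and u'(0) = -30/29 - 2*C1 = 3. Solving gives C1 = -117/58, C2 = 51/10.

u = 51/10 - 117*exp(-2*x)/58 - 12*cos(5*x)/145 - 6*sin(5*x)/29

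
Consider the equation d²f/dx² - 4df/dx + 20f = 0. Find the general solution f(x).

Characteristic equation r² - 4r + 20 = 0 has discriminant (-4)² - 4·(20) = -64 < 0, so r = 2 ± 4i.
Hence f_h = C1*cos(4*x)*exp(2*x) + C2*exp(2*x)*sin(4*x).

f = C1*cos(4*x)*exp(2*x) + C2*exp(2*x)*sin(4*x)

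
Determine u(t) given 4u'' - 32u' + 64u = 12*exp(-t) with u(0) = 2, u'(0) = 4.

Divide through by 4: u'' - 8u' + 16u = 3*exp(-t).
Characteristic equation r² - 8r + 16 = 0 has discriminant (-8)² - 4·(16) = 0, so r = 4 is a repeated root.
Hence u_h = (C1 + C2*t)*exp(4*t).
Try u_p = A*exp(-t). Substituting into the equation and dividing by exp(-t) gives A = 3/25, so u_p = 3*exp(-t)/25.
General solution: u = 3*exp(-t)/25 + C1*exp(4*t) + C2*t*exp(4*t).
Apply the initial conditions: u(0) = 3/25 + C1 = 2 and u'(0) = -3/25 + C2 + 4*C1 = 4. Solving gives C1 = 47/25, C2 = -17/5.

u = 3*exp(-t)/25 + 47*exp(4*t)/25 - 17*t*exp(4*t)/5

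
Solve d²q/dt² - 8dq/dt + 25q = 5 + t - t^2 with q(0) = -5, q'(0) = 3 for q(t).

Characteristic equation r² - 8r + 25 = 0 has discriminant (-8)² - 4·(25) = -36 < 0, so r = 4 ± 3i.
Hence q_h = C1*cos(3*t)*exp(4*t) + C2*exp(4*t)*sin(3*t).
For the particular solution try q_p = A0 + A1*t + A2*t^2. Substituting and matching coefficients of each power of t gives A0 = 3247/15625, A1 = 9/625, A2 = -1/25, so q_p = 3247/15625 - t^2/25 + 9*t/625.
General solution: q = 3247/15625 - t^2/25 + 9*t/625 + C1*cos(3*t)*exp(4*t) + C2*exp(4*t)*sin(3*t).
Apply the initial conditions: q(0) = 3247/15625 + C1 = -5 and q'(0) = 9/625 + 3*C2 + 4*C1 = 3. Solving gives C1 = -81372/15625, C2 = 124046/15625.

q = 3247/15625 - t**2/25 + 9*t/625 - 81372*cos(3*t)*exp(4*t)/15625 + 124046*exp(4*t)*sin(3*t)/15625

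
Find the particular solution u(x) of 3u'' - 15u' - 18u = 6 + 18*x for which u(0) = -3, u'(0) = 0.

u = 1/2 - x - 22*exp(-x)/7 - 5*exp(6*x)/14

Divide through by 3: u'' - 5u' - 6u = 2 + 6*x.
Characteristic equation r² - 5r - 6 = 0 factors as (r + 1)(r - 6) = 0, so r = -1, 6.
Hence u_h = C1*exp(-x) + C2*exp(6*x).
For the particular solution try u_p = A0 + A1*x. Substituting and matching coefficients of each power of x gives A0 = 1/2, A1 = -1, so u_p = 1/2 - x.
General solution: u = 1/2 - x + C1*exp(-x) + C2*exp(6*x).
Apply the initial conditions: u(0) = 1/2 + C1 + C2 = -3 and u'(0) = -1 - C1 + 6*C2 = 0. Solving gives C1 = -22/7, C2 = -5/14.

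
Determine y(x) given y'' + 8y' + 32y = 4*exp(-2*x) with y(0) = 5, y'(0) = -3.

Characteristic equation r² + 8r + 32 = 0 has discriminant (8)² - 4·(32) = -64 < 0, so r = -4 ± 4i.
Hence y_h = C1*cos(4*x)*exp(-4*x) + C2*exp(-4*x)*sin(4*x).
Try y_p = A*exp(-2*x). Substituting into the equation and dividing by exp(-2*x) gives A = 1/5, so y_p = exp(-2*x)/5.
General solution: y = exp(-2*x)/5 + C1*cos(4*x)*exp(-4*x) + C2*exp(-4*x)*sin(4*x).
Apply the initial conditions: y(0) = 1/5 + C1 = 5 and y'(0) = -2/5 - 4*C1 + 4*C2 = -3. Solving gives C1 = 24/5, C2 = 83/20.

y = exp(-2*x)/5 + 24*cos(4*x)*exp(-4*x)/5 + 83*exp(-4*x)*sin(4*x)/20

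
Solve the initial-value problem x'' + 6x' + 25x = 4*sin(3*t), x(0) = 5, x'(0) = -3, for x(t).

Characteristic equation r² + 6r + 25 = 0 has discriminant (6)² - 4·(25) = -64 < 0, so r = -3 ± 4i.
Hence x_h = C1*cos(4*t)*exp(-3*t) + C2*exp(-3*t)*sin(4*t).
Try x_p = A*cos(3*t) + B*sin(3*t). Substituting and equating the coefficients of cos(3t) and sin(3t) gives A = -18/145, B = 16/145, so x_p = -18*cos(3*t)/145 + 16*sin(3*t)/145.
General solution: x = -18*cos(3*t)/145 + 16*sin(3*t)/145 + C1*cos(4*t)*exp(-3*t) + C2*exp(-3*t)*sin(4*t).
Apply the initial conditions: x(0) = -18/145 + C1 = 5 and x'(0) = 48/145 - 3*C1 + 4*C2 = -3. Solving gives C1 = 743/145, C2 = 873/290.

x = -18*cos(3*t)/145 + 16*sin(3*t)/145 + 743*cos(4*t)*exp(-3*t)/145 + 873*exp(-3*t)*sin(4*t)/290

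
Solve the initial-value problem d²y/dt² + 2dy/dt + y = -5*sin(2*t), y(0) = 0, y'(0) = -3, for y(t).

Characteristic equation r² + 2r + 1 = 0 has discriminant (2)² - 4·(1) = 0, so r = -1 is a repeated root.
Hence y_h = (C1 + C2*t)*exp(-t).
Try y_p = A*cos(2*t) + B*sin(2*t). Substituting and equating the coefficients of cos(2t) and sin(2t) gives A = 4/5, B = 3/5, so y_p = 3*sin(2*t)/5 + 4*cos(2*t)/5.
General solution: y = 3*sin(2*t)/5 + 4*cos(2*t)/5 + C1*exp(-t) + C2*t*exp(-t).
Apply the initial conditions: y(0) = 4/5 + C1 = 0 and y'(0) = 6/5 + C2 - C1 = -3. Solving gives C1 = -4/5, C2 = -5.

y = -4*exp(-t)/5 + 3*sin(2*t)/5 + 4*cos(2*t)/5 - 5*t*exp(-t)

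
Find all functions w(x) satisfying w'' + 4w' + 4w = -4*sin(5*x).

Characteristic equation r² + 4r + 4 = 0 has discriminant (4)² - 4·(4) = 0, so r = -2 is a repeated root.
Hence w_h = (C1 + C2*x)*exp(-2*x).
Try w_p = A*cos(5*x) + B*sin(5*x). Substituting and equating the coefficients of cos(5x) and sin(5x) gives A = 80/841, B = 84/841, so w_p = 80*cos(5*x)/841 + 84*sin(5*x)/841.

w = 80*cos(5*x)/841 + 84*sin(5*x)/841 + C1*exp(-2*x) + C2*x*exp(-2*x)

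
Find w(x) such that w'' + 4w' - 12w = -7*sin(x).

Characteristic equation r² + 4r - 12 = 0 factors as (r - 2)(r + 6) = 0, so r = 2, -6.
Hence w_h = C1*exp(2*x) + C2*exp(-6*x).
Try w_p = A*cos(x) + B*sin(x). Substituting and equating the coefficients of cos(x) and sin(x) gives A = 28/185, B = 91/185, so w_p = 28*cos(x)/185 + 91*sin(x)/185.

w = 28*cos(x)/185 + 91*sin(x)/185 + C1*exp(2*x) + C2*exp(-6*x)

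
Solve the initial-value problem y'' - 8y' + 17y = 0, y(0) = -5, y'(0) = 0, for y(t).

y = -5*cos(t)*exp(4*t) + 20*exp(4*t)*sin(t)

Characteristic equation r² - 8r + 17 = 0 has discriminant (-8)² - 4·(17) = -4 < 0, so r = 4 ± i.
Hence y_h = C1*cos(t)*exp(4*t) + C2*exp(4*t)*sin(t).
Apply the initial conditions: y(0) = C1 = -5 and y'(0) = C2 + 4*C1 = 0. Solving gives C1 = -5, C2 = 20.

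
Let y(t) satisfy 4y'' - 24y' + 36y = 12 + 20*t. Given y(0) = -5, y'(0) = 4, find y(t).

y = 19/27 - 154*exp(3*t)/27 + 5*t/9 + 185*t*exp(3*t)/9

Divide through by 4: y'' - 6y' + 9y = 3 + 5*t.
Characteristic equation r² - 6r + 9 = 0 has discriminant (-6)² - 4·(9) = 0, so r = 3 is a repeated root.
Hence y_h = (C1 + C2*t)*exp(3*t).
For the particular solution try y_p = A0 + A1*t. Substituting and matching coefficients of each power of t gives A0 = 19/27, A1 = 5/9, so y_p = 19/27 + 5*t/9.
General solution: y = 19/27 + 5*t/9 + C1*exp(3*t) + C2*t*exp(3*t).
Apply the initial conditions: y(0) = 19/27 + C1 = -5 and y'(0) = 5/9 + C2 + 3*C1 = 4. Solving gives C1 = -154/27, C2 = 185/9.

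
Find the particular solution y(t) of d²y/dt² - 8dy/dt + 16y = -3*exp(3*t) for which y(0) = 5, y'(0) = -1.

y = -3*exp(3*t) + 8*exp(4*t) - 24*t*exp(4*t)

Characteristic equation r² - 8r + 16 = 0 has discriminant (-8)² - 4·(16) = 0, so r = 4 is a repeated root.
Hence y_h = (C1 + C2*t)*exp(4*t).
Try y_p = A*exp(3*t). Substituting into the equation and dividing by exp(3*t) gives A = -3, so y_p = -3*exp(3*t).
General solution: y = -3*exp(3*t) + C1*exp(4*t) + C2*t*exp(4*t).
Apply the initial conditions: y(0) = -3 + C1 = 5 and y'(0) = -9 + C2 + 4*C1 = -1. Solving gives C1 = 8, C2 = -24.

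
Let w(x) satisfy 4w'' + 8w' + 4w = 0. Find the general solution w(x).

w = C1*exp(-x) + C2*x*exp(-x)

Divide through by 4: w'' + 2w' + w = 0.
Characteristic equation r² + 2r + 1 = 0 has discriminant (2)² - 4·(1) = 0, so r = -1 is a repeated root.
Hence w_h = (C1 + C2*x)*exp(-x).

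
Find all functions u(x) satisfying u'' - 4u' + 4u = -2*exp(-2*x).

u = -exp(-2*x)/8 + C1*exp(2*x) + C2*x*exp(2*x)

Characteristic equation r² - 4r + 4 = 0 has discriminant (-4)² - 4·(4) = 0, so r = 2 is a repeated root.
Hence u_h = (C1 + C2*x)*exp(2*x).
Try u_p = A*exp(-2*x). Substituting into the equation and dividing by exp(-2*x) gives A = -1/8, so u_p = -exp(-2*x)/8.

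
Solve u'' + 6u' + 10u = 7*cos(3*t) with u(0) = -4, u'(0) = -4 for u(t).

Characteristic equation r² + 6r + 10 = 0 has discriminant (6)² - 4·(10) = -4 < 0, so r = -3 ± i.
Hence u_h = C1*cos(t)*exp(-3*t) + C2*exp(-3*t)*sin(t).
Try u_p = A*cos(3*t) + B*sin(3*t). Substituting and equating the coefficients of cos(3t) and sin(3t) gives A = 7/325, B = 126/325, so u_p = 7*cos(3*t)/325 + 126*sin(3*t)/325.
General solution: u = 7*cos(3*t)/325 + 126*sin(3*t)/325 + C1*cos(t)*exp(-3*t) + C2*exp(-3*t)*sin(t).
Apply the initial conditions: u(0) = 7/325 + C1 = -4 and u'(0) = 378/325 + C2 - 3*C1 = -4. Solving gives C1 = -1307/325, C2 = -5599/325.

u = 7*cos(3*t)/325 + 126*sin(3*t)/325 - 5599*exp(-3*t)*sin(t)/325 - 1307*cos(t)*exp(-3*t)/325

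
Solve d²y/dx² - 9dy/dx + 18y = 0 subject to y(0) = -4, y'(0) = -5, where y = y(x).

Characteristic equation r² - 9r + 18 = 0 factors as (r - 6)(r - 3) = 0, so r = 6, 3.
Hence y_h = C1*exp(6*x) + C2*exp(3*x).
Apply the initial conditions: y(0) = C1 + C2 = -4 and y'(0) = 3*C2 + 6*C1 = -5. Solving gives C1 = 7/3, C2 = -19/3.

y = -19*exp(3*x)/3 + 7*exp(6*x)/3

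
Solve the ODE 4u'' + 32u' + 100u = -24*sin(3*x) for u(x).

Divide through by 4: u'' + 8u' + 25u = -6*sin(3*x).
Characteristic equation r² + 8r + 25 = 0 has discriminant (8)² - 4·(25) = -36 < 0, so r = -4 ± 3i.
Hence u_h = C1*cos(3*x)*exp(-4*x) + C2*exp(-4*x)*sin(3*x).
Try u_p = A*cos(3*x) + B*sin(3*x). Substituting and equating the coefficients of cos(3x) and sin(3x) gives A = 9/52, B = -3/26, so u_p = -3*sin(3*x)/26 + 9*cos(3*x)/52.

u = -3*sin(3*x)/26 + 9*cos(3*x)/52 + C1*cos(3*x)*exp(-4*x) + C2*exp(-4*x)*sin(3*x)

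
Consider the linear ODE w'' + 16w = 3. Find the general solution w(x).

w = 3/16 + C1*cos(4*x) + C2*sin(4*x)

Characteristic equation r² + 16 = 0 has discriminant (0)² - 4·(16) = -64 < 0, so r = ± 4i.
Hence w_h = C1*cos(4*x) + C2*sin(4*x).
For the particular solution try w_p = A0. Substituting and matching coefficients of each power of x gives A0 = 3/16, so w_p = 3/16.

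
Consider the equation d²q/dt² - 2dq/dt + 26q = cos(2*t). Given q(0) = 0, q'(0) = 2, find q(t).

Characteristic equation r² - 2r + 26 = 0 has discriminant (-2)² - 4·(26) = -100 < 0, so r = 1 ± 5i.
Hence q_h = C1*cos(5*t)*exp(t) + C2*exp(t)*sin(5*t).
Try q_p = A*cos(2*t) + B*sin(2*t). Substituting and equating the coefficients of cos(2t) and sin(2t) gives A = 11/250, B = -1/125, so q_p = -sin(2*t)/125 + 11*cos(2*t)/250.
General solution: q = -sin(2*t)/125 + 11*cos(2*t)/250 + C1*cos(5*t)*exp(t) + C2*exp(t)*sin(5*t).
Apply the initial conditions: q(0) = 11/250 + C1 = 0 and q'(0) = -2/125 + C1 + 5*C2 = 2. Solving gives C1 = -11/250, C2 = 103/250.

q = -sin(2*t)/125 + 11*cos(2*t)/250 - 11*cos(5*t)*exp(t)/250 + 103*exp(t)*sin(5*t)/250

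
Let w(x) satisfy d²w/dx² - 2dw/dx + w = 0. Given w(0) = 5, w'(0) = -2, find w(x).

w = 5*exp(x) - 7*x*exp(x)

Characteristic equation r² - 2r + 1 = 0 has discriminant (-2)² - 4·(1) = 0, so r = 1 is a repeated root.
Hence w_h = (C1 + C2*x)*exp(x).
Apply the initial conditions: w(0) = C1 = 5 and w'(0) = C1 + C2 = -2. Solving gives C1 = 5, C2 = -7.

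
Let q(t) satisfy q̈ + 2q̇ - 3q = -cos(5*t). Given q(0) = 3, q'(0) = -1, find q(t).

q = -5*sin(5*t)/442 + 7*cos(5*t)/221 + 133*exp(-3*t)/136 + 207*exp(t)/104

Characteristic equation r² + 2r - 3 = 0 factors as (r - 1)(r + 3) = 0, so r = 1, -3.
Hence q_h = C1*exp(t) + C2*exp(-3*t).
Try q_p = A*cos(5*t) + B*sin(5*t). Substituting and equating the coefficients of cos(5t) and sin(5t) gives A = 7/221, B = -5/442, so q_p = -5*sin(5*t)/442 + 7*cos(5*t)/221.
General solution: q = -5*sin(5*t)/442 + 7*cos(5*t)/221 + C1*exp(t) + C2*exp(-3*t).
Apply the initial conditions: q(0) = 7/221 + C1 + C2 = 3 and q'(0) = -25/442 + C1 - 3*C2 = -1. Solving gives C1 = 207/104, C2 = 133/136.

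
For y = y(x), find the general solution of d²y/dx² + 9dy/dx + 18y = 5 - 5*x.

Characteristic equation r² + 9r + 18 = 0 factors as (r + 6)(r + 3) = 0, so r = -6, -3.
Hence y_h = C1*exp(-6*x) + C2*exp(-3*x).
For the particular solution try y_p = A0 + A1*x. Substituting and matching coefficients of each power of x gives A0 = 5/12, A1 = -5/18, so y_p = 5/12 - 5*x/18.

y = 5/12 - 5*x/18 + C1*exp(-6*x) + C2*exp(-3*x)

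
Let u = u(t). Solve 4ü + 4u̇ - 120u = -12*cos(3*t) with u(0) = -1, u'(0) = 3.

u = -117*exp(5*t)/374 - 42*exp(-6*t)/55 - sin(3*t)/170 + 13*cos(3*t)/170

Divide through by 4: u'' + u' - 30u = -3*cos(3*t).
Characteristic equation r² + r - 30 = 0 factors as (r + 6)(r - 5) = 0, so r = -6, 5.
Hence u_h = C1*exp(-6*t) + C2*exp(5*t).
Try u_p = A*cos(3*t) + B*sin(3*t). Substituting and equating the coefficients of cos(3t) and sin(3t) gives A = 13/170, B = -1/170, so u_p = -sin(3*t)/170 + 13*cos(3*t)/170.
General solution: u = -sin(3*t)/170 + 13*cos(3*t)/170 + C1*exp(-6*t) + C2*exp(5*t).
Apply the initial conditions: u(0) = 13/170 + C1 + C2 = -1 and u'(0) = -3/170 - 6*C1 + 5*C2 = 3. Solving gives C1 = -42/55, C2 = -117/374.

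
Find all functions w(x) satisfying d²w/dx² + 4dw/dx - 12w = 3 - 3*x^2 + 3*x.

Characteristic equation r² + 4r - 12 = 0 factors as (r - 2)(r + 6) = 0, so r = 2, -6.
Hence w_h = C1*exp(2*x) + C2*exp(-6*x).
For the particular solution try w_p = A0 + A1*x + A2*x^2. Substituting and matching coefficients of each power of x gives A0 = -17/72, A1 = -1/12, A2 = 1/4, so w_p = -17/72 - x/12 + x^2/4.

w = -17/72 - x/12 + x**2/4 + C1*exp(2*x) + C2*exp(-6*x)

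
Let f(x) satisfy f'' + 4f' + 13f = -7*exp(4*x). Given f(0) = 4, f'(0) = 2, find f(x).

Characteristic equation r² + 4r + 13 = 0 has discriminant (4)² - 4·(13) = -36 < 0, so r = -2 ± 3i.
Hence f_h = C1*cos(3*x)*exp(-2*x) + C2*exp(-2*x)*sin(3*x).
Try f_p = A*exp(4*x). Substituting into the equation and dividing by exp(4*x) gives A = -7/45, so f_p = -7*exp(4*x)/45.
General solution: f = -7*exp(4*x)/45 + C1*cos(3*x)*exp(-2*x) + C2*exp(-2*x)*sin(3*x).
Apply the initial conditions: f(0) = -7/45 + C1 = 4 and f'(0) = -28/45 - 2*C1 + 3*C2 = 2. Solving gives C1 = 187/45, C2 = 164/45.

f = -7*exp(4*x)/45 + 164*exp(-2*x)*sin(3*x)/45 + 187*cos(3*x)*exp(-2*x)/45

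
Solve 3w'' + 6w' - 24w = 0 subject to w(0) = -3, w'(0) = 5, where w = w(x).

Divide through by 3: w'' + 2w' - 8w = 0.
Characteristic equation r² + 2r - 8 = 0 factors as (r + 4)(r - 2) = 0, so r = -4, 2.
Hence w_h = C1*exp(-4*x) + C2*exp(2*x).
Apply the initial conditions: w(0) = C1 + C2 = -3 and w'(0) = -4*C1 + 2*C2 = 5. Solving gives C1 = -11/6, C2 = -7/6.

w = -11*exp(-4*x)/6 - 7*exp(2*x)/6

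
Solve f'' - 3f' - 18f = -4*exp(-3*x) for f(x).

f = C1*exp(-3*x) + C2*exp(6*x) + 4*x*exp(-3*x)/9

Characteristic equation r² - 3r - 18 = 0 factors as (r + 3)(r - 6) = 0, so r = -3, 6.
Hence f_h = C1*exp(-3*x) + C2*exp(6*x).
Since exp(-3*x) solves the homogeneous equation (r = -3 is a root of multiplicity 1), multiply the trial by x. Try f_p = A*x*exp(-3*x). Substituting into the equation and dividing by exp(-3*x) gives A = 4/9, so f_p = 4*x*exp(-3*x)/9.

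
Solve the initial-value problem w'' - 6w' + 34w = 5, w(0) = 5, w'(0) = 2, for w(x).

w = 5/34 - 427*exp(3*x)*sin(5*x)/170 + 165*cos(5*x)*exp(3*x)/34

Characteristic equation r² - 6r + 34 = 0 has discriminant (-6)² - 4·(34) = -100 < 0, so r = 3 ± 5i.
Hence w_h = C1*cos(5*x)*exp(3*x) + C2*exp(3*x)*sin(5*x).
For the particular solution try w_p = A0. Substituting and matching coefficients of each power of x gives A0 = 5/34, so w_p = 5/34.
General solution: w = 5/34 + C1*cos(5*x)*exp(3*x) + C2*exp(3*x)*sin(5*x).
Apply the initial conditions: w(0) = 5/34 + C1 = 5 and w'(0) = 3*C1 + 5*C2 = 2. Solving gives C1 = 165/34, C2 = -427/170.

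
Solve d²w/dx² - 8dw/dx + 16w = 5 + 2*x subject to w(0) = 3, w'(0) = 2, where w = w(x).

w = 3/8 + x/8 + 21*exp(4*x)/8 - 69*x*exp(4*x)/8

Characteristic equation r² - 8r + 16 = 0 has discriminant (-8)² - 4·(16) = 0, so r = 4 is a repeated root.
Hence w_h = (C1 + C2*x)*exp(4*x).
For the particular solution try w_p = A0 + A1*x. Substituting and matching coefficients of each power of x gives A0 = 3/8, A1 = 1/8, so w_p = 3/8 + x/8.
General solution: w = 3/8 + x/8 + C1*exp(4*x) + C2*x*exp(4*x).
Apply the initial conditions: w(0) = 3/8 + C1 = 3 and w'(0) = 1/8 + C2 + 4*C1 = 2. Solving gives C1 = 21/8, C2 = -69/8.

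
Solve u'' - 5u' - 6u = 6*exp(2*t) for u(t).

Characteristic equation r² - 5r - 6 = 0 factors as (r + 1)(r - 6) = 0, so r = -1, 6.
Hence u_h = C1*exp(-t) + C2*exp(6*t).
Try u_p = A*exp(2*t). Substituting into the equation and dividing by exp(2*t) gives A = -1/2, so u_p = -exp(2*t)/2.

u = -exp(2*t)/2 + C1*exp(-t) + C2*exp(6*t)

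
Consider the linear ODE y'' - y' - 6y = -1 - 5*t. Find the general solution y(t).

y = 1/36 + 5*t/6 + C1*exp(-2*t) + C2*exp(3*t)

Characteristic equation r² - r - 6 = 0 factors as (r + 2)(r - 3) = 0, so r = -2, 3.
Hence y_h = C1*exp(-2*t) + C2*exp(3*t).
For the particular solution try y_p = A0 + A1*t. Substituting and matching coefficients of each power of t gives A0 = 1/36, A1 = 5/6, so y_p = 1/36 + 5*t/6.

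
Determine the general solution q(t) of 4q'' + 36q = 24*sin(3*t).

Divide through by 4: q'' + 9q = 6*sin(3*t).
Characteristic equation r² + 9 = 0 has discriminant (0)² - 4·(9) = -36 < 0, so r = ± 3i.
Hence q_h = C1*cos(3*t) + C2*sin(3*t).
Since ±3i are characteristic roots, multiply the trial by t. Try q_p = t*(A*cos(3*t) + B*sin(3*t)). Substituting and equating the coefficients of cos(3t) and sin(3t) gives A = -1, B = 0, so q_p = -t*cos(3*t).

q = C1*cos(3*t) + C2*sin(3*t) - t*cos(3*t)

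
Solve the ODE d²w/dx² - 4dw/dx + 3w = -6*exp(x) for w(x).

Characteristic equation r² - 4r + 3 = 0 factors as (r - 1)(r - 3) = 0, so r = 1, 3.
Hence w_h = C1*exp(x) + C2*exp(3*x).
Since exp(x) solves the homogeneous equation (r = 1 is a root of multiplicity 1), multiply the trial by x. Try w_p = A*x*exp(x). Substituting into the equation and dividing by exp(x) gives A = 3, so w_p = 3*x*exp(x).

w = C1*exp(x) + C2*exp(3*x) + 3*x*exp(x)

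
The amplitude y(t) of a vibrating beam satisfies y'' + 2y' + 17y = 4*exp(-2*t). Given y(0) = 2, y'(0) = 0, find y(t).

y = 4*exp(-2*t)/17 + 19*exp(-t)*sin(4*t)/34 + 30*cos(4*t)*exp(-t)/17

Characteristic equation r² + 2r + 17 = 0 has discriminant (2)² - 4·(17) = -64 < 0, so r = -1 ± 4i.
Hence y_h = C1*cos(4*t)*exp(-t) + C2*exp(-t)*sin(4*t).
Try y_p = A*exp(-2*t). Substituting into the equation and dividing by exp(-2*t) gives A = 4/17, so y_p = 4*exp(-2*t)/17.
General solution: y = 4*exp(-2*t)/17 + C1*cos(4*t)*exp(-t) + C2*exp(-t)*sin(4*t).
Apply the initial conditions: y(0) = 4/17 + C1 = 2 and y'(0) = -8/17 - C1 + 4*C2 = 0. Solving gives C1 = 30/17, C2 = 19/34.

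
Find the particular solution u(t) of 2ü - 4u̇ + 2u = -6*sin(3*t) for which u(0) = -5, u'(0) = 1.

Divide through by 2: u'' - 2u' + u = -3*sin(3*t).
Characteristic equation r² - 2r + 1 = 0 has discriminant (-2)² - 4·(1) = 0, so r = 1 is a repeated root.
Hence u_h = (C1 + C2*t)*exp(t).
Try u_p = A*cos(3*t) + B*sin(3*t). Substituting and equating the coefficients of cos(3t) and sin(3t) gives A = -9/50, B = 6/25, so u_p = -9*cos(3*t)/50 + 6*sin(3*t)/25.
General solution: u = -9*cos(3*t)/50 + 6*sin(3*t)/25 + C1*exp(t) + C2*t*exp(t).
Apply the initial conditions: u(0) = -9/50 + C1 = -5 and u'(0) = 18/25 + C1 + C2 = 1. Solving gives C1 = -241/50, C2 = 51/10.

u = -241*exp(t)/50 - 9*cos(3*t)/50 + 6*sin(3*t)/25 + 51*t*exp(t)/10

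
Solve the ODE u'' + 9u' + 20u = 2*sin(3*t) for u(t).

u = -27*cos(3*t)/425 + 11*sin(3*t)/425 + C1*exp(-4*t) + C2*exp(-5*t)

Characteristic equation r² + 9r + 20 = 0 factors as (r + 4)(r + 5) = 0, so r = -4, -5.
Hence u_h = C1*exp(-4*t) + C2*exp(-5*t).
Try u_p = A*cos(3*t) + B*sin(3*t). Substituting and equating the coefficients of cos(3t) and sin(3t) gives A = -27/425, B = 11/425, so u_p = -27*cos(3*t)/425 + 11*sin(3*t)/425.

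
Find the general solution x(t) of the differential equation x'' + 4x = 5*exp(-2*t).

x = 5*exp(-2*t)/8 + C1*cos(2*t) + C2*sin(2*t)

Characteristic equation r² + 4 = 0 has discriminant (0)² - 4·(4) = -16 < 0, so r = ± 2i.
Hence x_h = C1*cos(2*t) + C2*sin(2*t).
Try x_p = A*exp(-2*t). Substituting into the equation and dividing by exp(-2*t) gives A = 5/8, so x_p = 5*exp(-2*t)/8.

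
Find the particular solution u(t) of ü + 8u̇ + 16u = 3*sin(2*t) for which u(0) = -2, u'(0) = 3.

Characteristic equation r² + 8r + 16 = 0 has discriminant (8)² - 4·(16) = 0, so r = -4 is a repeated root.
Hence u_h = (C1 + C2*t)*exp(-4*t).
Try u_p = A*cos(2*t) + B*sin(2*t). Substituting and equating the coefficients of cos(2t) and sin(2t) gives A = -3/25, B = 9/100, so u_p = -3*cos(2*t)/25 + 9*sin(2*t)/100.
General solution: u = -3*cos(2*t)/25 + 9*sin(2*t)/100 + C1*exp(-4*t) + C2*t*exp(-4*t).
Apply the initial conditions: u(0) = -3/25 + C1 = -2 and u'(0) = 9/50 + C2 - 4*C1 = 3. Solving gives C1 = -47/25, C2 = -47/10.

u = -47*exp(-4*t)/25 - 3*cos(2*t)/25 + 9*sin(2*t)/100 - 47*t*exp(-4*t)/10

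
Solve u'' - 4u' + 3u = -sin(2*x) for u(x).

u = -8*cos(2*x)/65 + sin(2*x)/65 + C1*exp(x) + C2*exp(3*x)

Characteristic equation r² - 4r + 3 = 0 factors as (r - 1)(r - 3) = 0, so r = 1, 3.
Hence u_h = C1*exp(x) + C2*exp(3*x).
Try u_p = A*cos(2*x) + B*sin(2*x). Substituting and equating the coefficients of cos(2x) and sin(2x) gives A = -8/65, B = 1/65, so u_p = -8*cos(2*x)/65 + sin(2*x)/65.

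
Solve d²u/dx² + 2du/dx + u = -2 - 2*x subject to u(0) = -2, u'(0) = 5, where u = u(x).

u = 2 - 4*exp(-x) - 2*x + 3*x*exp(-x)

Characteristic equation r² + 2r + 1 = 0 has discriminant (2)² - 4·(1) = 0, so r = -1 is a repeated root.
Hence u_h = (C1 + C2*x)*exp(-x).
For the particular solution try u_p = A0 + A1*x. Substituting and matching coefficients of each power of x gives A0 = 2, A1 = -2, so u_p = 2 - 2*x.
General solution: u = 2 - 2*x + C1*exp(-x) + C2*x*exp(-x).
Apply the initial conditions: u(0) = 2 + C1 = -2 and u'(0) = -2 + C2 - C1 = 5. Solving gives C1 = -4, C2 = 3.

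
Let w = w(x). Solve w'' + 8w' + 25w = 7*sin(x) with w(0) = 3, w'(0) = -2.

w = -7*cos(x)/80 + 21*sin(x)/80 + 247*cos(3*x)*exp(-4*x)/80 + 269*exp(-4*x)*sin(3*x)/80

Characteristic equation r² + 8r + 25 = 0 has discriminant (8)² - 4·(25) = -36 < 0, so r = -4 ± 3i.
Hence w_h = C1*cos(3*x)*exp(-4*x) + C2*exp(-4*x)*sin(3*x).
Try w_p = A*cos(x) + B*sin(x). Substituting and equating the coefficients of cos(x) and sin(x) gives A = -7/80, B = 21/80, so w_p = -7*cos(x)/80 + 21*sin(x)/80.
General solution: w = -7*cos(x)/80 + 21*sin(x)/80 + C1*cos(3*x)*exp(-4*x) + C2*exp(-4*x)*sin(3*x).
Apply the initial conditions: w(0) = -7/80 + C1 = 3 and w'(0) = 21/80 - 4*C1 + 3*C2 = -2. Solving gives C1 = 247/80, C2 = 269/80.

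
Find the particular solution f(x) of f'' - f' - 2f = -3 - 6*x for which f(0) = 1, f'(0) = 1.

Characteristic equation r² - r - 2 = 0 factors as (r - 2)(r + 1) = 0, so r = 2, -1.
Hence f_h = C1*exp(2*x) + C2*exp(-x).
For the particular solution try f_p = A0 + A1*x. Substituting and matching coefficients of each power of x gives A0 = 0, A1 = 3, so f_p = 3*x.
General solution: f = 3*x + C1*exp(2*x) + C2*exp(-x).
Apply the initial conditions: f(0) = C1 + C2 = 1 and f'(0) = 3 - C2 + 2*C1 = 1. Solving gives C1 = -1/3, C2 = 4/3.

f = 3*x - exp(2*x)/3 + 4*exp(-x)/3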